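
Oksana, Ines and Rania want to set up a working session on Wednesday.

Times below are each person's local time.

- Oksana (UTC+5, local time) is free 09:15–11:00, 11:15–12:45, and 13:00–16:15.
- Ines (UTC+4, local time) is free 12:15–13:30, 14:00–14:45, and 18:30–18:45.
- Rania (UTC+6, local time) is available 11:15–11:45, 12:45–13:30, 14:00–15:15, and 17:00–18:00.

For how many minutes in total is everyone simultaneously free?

60 minutes

Oksana → UTC: 04:15–06:00, 06:15–07:45, 08:00–11:15.
Ines → UTC: 08:15–09:30, 10:00–10:45, 14:30–14:45.
Rania → UTC: 05:15–05:45, 06:45–07:30, 08:00–09:15, 11:00–12:00.
Oksana ∩ Ines: 08:15–09:30, 10:00–10:45.
Oksana ∩ Ines ∩ Rania: 08:15–09:15.
Total common minutes: 60.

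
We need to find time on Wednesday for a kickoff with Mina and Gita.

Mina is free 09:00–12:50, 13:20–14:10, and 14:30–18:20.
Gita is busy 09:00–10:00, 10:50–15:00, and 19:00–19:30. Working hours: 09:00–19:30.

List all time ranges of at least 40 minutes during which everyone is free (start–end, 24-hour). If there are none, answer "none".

Gita free within 09:00–19:30: 10:00–10:50, 15:00–19:00.
Mina ∩ Gita: 10:00–10:50, 15:00–18:20.
Windows ≥ 40 min: 10:00–10:50, 15:00–18:20.

10:00–10:50, 15:00–18:20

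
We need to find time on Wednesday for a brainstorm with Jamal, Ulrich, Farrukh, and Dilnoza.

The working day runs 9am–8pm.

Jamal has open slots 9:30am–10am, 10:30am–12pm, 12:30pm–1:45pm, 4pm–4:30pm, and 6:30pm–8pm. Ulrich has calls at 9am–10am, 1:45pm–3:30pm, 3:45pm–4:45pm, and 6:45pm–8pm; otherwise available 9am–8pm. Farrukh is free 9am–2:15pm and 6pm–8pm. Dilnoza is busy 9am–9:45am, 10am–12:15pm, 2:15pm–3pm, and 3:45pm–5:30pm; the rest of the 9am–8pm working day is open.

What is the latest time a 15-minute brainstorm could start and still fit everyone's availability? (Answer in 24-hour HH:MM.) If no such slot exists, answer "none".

18:30

Ulrich free within 09:00–20:00: 10:00–13:45, 15:30–15:45, 16:45–18:45.
Dilnoza free within 09:00–20:00: 09:45–10:00, 12:15–14:15, 15:00–15:45, 17:30–20:00.
Jamal ∩ Ulrich: 10:30–12:00, 12:30–13:45, 18:30–18:45.
Jamal ∩ Ulrich ∩ Farrukh: 10:30–12:00, 12:30–13:45, 18:30–18:45.
Jamal ∩ Ulrich ∩ Farrukh ∩ Dilnoza: 12:30–13:45, 18:30–18:45.
Windows ≥ 15 min: 12:30–13:45, 18:30–18:45.
Latest start in the last window 18:30–18:45 is 18:45 − 15 min = 18:30.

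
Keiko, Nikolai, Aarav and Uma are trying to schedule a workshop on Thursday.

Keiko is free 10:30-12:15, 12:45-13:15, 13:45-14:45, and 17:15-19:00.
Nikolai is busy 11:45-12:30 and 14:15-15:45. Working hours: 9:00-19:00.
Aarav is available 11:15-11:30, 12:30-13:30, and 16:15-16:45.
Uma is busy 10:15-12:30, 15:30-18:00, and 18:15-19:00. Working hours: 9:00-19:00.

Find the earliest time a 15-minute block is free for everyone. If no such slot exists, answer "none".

Nikolai free within 09:00–19:00: 09:00–11:45, 12:30–14:15, 15:45–19:00.
Uma free within 09:00–19:00: 09:00–10:15, 12:30–15:30, 18:00–18:15.
Keiko ∩ Nikolai: 10:30–11:45, 12:45–13:15, 13:45–14:15, 17:15–19:00.
Keiko ∩ Nikolai ∩ Aarav: 11:15–11:30, 12:45–13:15.
Keiko ∩ Nikolai ∩ Aarav ∩ Uma: 12:45–13:15.
Windows ≥ 15 min: 12:45–13:15.
Earliest such window starts at 12:45.

12:45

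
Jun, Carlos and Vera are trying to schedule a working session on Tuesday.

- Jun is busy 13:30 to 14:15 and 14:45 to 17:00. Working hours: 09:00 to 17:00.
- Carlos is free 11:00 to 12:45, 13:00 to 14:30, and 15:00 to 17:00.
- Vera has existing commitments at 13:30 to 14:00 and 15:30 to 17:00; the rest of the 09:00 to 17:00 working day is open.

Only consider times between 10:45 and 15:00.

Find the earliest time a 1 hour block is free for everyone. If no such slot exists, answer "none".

Jun free within 09:00–17:00: 09:00–13:30, 14:15–14:45.
Vera free within 09:00–17:00: 09:00–13:30, 14:00–15:30.
Jun ∩ Carlos: 11:00–12:45, 13:00–13:30, 14:15–14:30.
Jun ∩ Carlos ∩ Vera: 11:00–12:45, 13:00–13:30, 14:15–14:30.
Restricted to 10:45–15:00: 11:00–12:45, 13:00–13:30, 14:15–14:30.
Windows ≥ 60 min: 11:00–12:45.
Earliest such window starts at 11:00.

11:00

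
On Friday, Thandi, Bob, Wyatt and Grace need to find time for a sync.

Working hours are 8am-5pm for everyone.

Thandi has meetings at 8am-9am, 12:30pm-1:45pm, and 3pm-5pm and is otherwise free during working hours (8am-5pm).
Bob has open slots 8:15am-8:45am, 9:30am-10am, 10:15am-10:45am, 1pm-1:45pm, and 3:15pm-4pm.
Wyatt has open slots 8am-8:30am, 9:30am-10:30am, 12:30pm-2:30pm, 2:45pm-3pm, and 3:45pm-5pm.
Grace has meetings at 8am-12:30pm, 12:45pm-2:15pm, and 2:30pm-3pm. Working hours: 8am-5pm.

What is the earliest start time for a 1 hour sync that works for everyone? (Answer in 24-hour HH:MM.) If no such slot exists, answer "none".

Thandi free within 08:00–17:00: 09:00–12:30, 13:45–15:00.
Grace free within 08:00–17:00: 12:30–12:45, 14:15–14:30, 15:00–17:00.
Thandi ∩ Bob: 09:30–10:00, 10:15–10:45.
Thandi ∩ Bob ∩ Wyatt: 09:30–10:00, 10:15–10:30.
Thandi ∩ Bob ∩ Wyatt ∩ Grace: (none).
Windows ≥ 60 min: (none).

none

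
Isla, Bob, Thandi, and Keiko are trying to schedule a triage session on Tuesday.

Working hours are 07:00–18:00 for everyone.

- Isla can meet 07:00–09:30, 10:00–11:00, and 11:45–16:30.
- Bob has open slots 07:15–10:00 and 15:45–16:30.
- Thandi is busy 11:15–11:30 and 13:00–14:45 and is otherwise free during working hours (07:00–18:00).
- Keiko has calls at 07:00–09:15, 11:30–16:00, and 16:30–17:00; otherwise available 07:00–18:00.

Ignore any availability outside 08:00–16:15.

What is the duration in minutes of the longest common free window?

15 minutes

Thandi free within 07:00–18:00: 07:00–11:15, 11:30–13:00, 14:45–18:00.
Keiko free within 07:00–18:00: 09:15–11:30, 16:00–16:30, 17:00–18:00.
Isla ∩ Bob: 07:15–09:30, 15:45–16:30.
Isla ∩ Bob ∩ Thandi: 07:15–09:30, 15:45–16:30.
Isla ∩ Bob ∩ Thandi ∩ Keiko: 09:15–09:30, 16:00–16:30.
Restricted to 08:00–16:15: 09:15–09:30, 16:00–16:15.
Common window lengths: 15, 15 min; longest is 15.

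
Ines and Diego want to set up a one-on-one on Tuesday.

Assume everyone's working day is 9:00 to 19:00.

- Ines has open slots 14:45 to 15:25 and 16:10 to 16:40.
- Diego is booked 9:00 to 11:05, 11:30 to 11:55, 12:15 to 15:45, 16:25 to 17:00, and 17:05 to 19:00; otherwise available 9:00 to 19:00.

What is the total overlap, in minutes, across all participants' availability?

15 minutes

Diego free within 09:00–19:00: 11:05–11:30, 11:55–12:15, 15:45–16:25, 17:00–17:05.
Ines ∩ Diego: 16:10–16:25.
Total common minutes: 15.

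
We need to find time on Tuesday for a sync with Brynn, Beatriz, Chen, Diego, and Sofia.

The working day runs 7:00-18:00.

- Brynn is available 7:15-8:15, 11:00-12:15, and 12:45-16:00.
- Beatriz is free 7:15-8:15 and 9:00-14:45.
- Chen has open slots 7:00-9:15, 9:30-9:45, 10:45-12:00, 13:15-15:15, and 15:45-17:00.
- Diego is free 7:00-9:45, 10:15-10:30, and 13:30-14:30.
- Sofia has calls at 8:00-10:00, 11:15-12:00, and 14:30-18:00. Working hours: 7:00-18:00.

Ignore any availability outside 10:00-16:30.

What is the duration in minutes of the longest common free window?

60 minutes

Sofia free within 07:00–18:00: 07:00–08:00, 10:00–11:15, 12:00–14:30.
Brynn ∩ Beatriz: 07:15–08:15, 11:00–12:15, 12:45–14:45.
Brynn ∩ Beatriz ∩ Chen: 07:15–08:15, 11:00–12:00, 13:15–14:45.
Brynn ∩ Beatriz ∩ Chen ∩ Diego: 07:15–08:15, 13:30–14:30.
Brynn ∩ Beatriz ∩ Chen ∩ Diego ∩ Sofia: 07:15–08:00, 13:30–14:30.
Restricted to 10:00–16:30: 13:30–14:30.
Single common window of 60 minutes.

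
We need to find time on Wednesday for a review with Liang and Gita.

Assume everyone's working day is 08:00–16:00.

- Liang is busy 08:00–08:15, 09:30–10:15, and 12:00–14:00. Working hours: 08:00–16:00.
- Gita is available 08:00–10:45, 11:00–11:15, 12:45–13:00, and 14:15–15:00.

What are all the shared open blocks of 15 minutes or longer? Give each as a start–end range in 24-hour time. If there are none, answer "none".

08:15–09:30, 10:15–10:45, 11:00–11:15, 14:15–15:00

Liang free within 08:00–16:00: 08:15–09:30, 10:15–12:00, 14:00–16:00.
Liang ∩ Gita: 08:15–09:30, 10:15–10:45, 11:00–11:15, 14:15–15:00.
Windows ≥ 15 min: 08:15–09:30, 10:15–10:45, 11:00–11:15, 14:15–15:00.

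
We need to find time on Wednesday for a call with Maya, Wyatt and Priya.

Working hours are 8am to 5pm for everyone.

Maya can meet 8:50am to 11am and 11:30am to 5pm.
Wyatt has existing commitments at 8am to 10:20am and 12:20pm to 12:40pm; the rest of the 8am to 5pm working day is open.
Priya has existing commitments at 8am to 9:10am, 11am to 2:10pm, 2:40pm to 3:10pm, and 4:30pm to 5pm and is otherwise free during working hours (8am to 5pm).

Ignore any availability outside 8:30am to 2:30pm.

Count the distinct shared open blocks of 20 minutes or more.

2

Wyatt free within 08:00–17:00: 10:20–12:20, 12:40–17:00.
Priya free within 08:00–17:00: 09:10–11:00, 14:10–14:40, 15:10–16:30.
Maya ∩ Wyatt: 10:20–11:00, 11:30–12:20, 12:40–17:00.
Maya ∩ Wyatt ∩ Priya: 10:20–11:00, 14:10–14:40, 15:10–16:30.
Restricted to 08:30–14:30: 10:20–11:00, 14:10–14:30.
Windows ≥ 20 min: 10:20–11:00, 14:10–14:30.
That's 2 windows.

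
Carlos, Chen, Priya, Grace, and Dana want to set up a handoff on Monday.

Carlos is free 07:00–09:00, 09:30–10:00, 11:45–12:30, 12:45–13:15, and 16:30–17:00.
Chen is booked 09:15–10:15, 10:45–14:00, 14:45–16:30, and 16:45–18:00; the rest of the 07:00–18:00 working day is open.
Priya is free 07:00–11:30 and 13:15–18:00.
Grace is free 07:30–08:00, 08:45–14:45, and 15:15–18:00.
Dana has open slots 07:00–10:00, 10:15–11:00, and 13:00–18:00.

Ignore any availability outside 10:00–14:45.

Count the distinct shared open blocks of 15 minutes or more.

0

Chen free within 07:00–18:00: 07:00–09:15, 10:15–10:45, 14:00–14:45, 16:30–16:45.
Carlos ∩ Chen: 07:00–09:00, 16:30–16:45.
Carlos ∩ Chen ∩ Priya: 07:00–09:00, 16:30–16:45.
Carlos ∩ Chen ∩ Priya ∩ Grace: 07:30–08:00, 08:45–09:00, 16:30–16:45.
Carlos ∩ Chen ∩ Priya ∩ Grace ∩ Dana: 07:30–08:00, 08:45–09:00, 16:30–16:45.
Restricted to 10:00–14:45: (none).
Windows ≥ 15 min: (none).
That's 0 windows.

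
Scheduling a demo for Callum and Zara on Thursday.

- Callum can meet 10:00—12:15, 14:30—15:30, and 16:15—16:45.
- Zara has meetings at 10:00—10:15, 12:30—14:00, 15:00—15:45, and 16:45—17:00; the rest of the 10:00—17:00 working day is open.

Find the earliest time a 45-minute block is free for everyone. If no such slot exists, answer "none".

Zara free within 10:00–17:00: 10:15–12:30, 14:00–15:00, 15:45–16:45.
Callum ∩ Zara: 10:15–12:15, 14:30–15:00, 16:15–16:45.
Windows ≥ 45 min: 10:15–12:15.
Earliest such window starts at 10:15.

10:15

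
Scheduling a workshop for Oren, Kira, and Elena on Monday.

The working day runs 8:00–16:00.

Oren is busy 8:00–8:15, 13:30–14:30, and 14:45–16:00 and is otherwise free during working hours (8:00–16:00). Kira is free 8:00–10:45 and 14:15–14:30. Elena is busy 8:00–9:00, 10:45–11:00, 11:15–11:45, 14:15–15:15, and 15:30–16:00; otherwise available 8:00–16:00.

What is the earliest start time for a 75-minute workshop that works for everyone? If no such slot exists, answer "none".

Oren free within 08:00–16:00: 08:15–13:30, 14:30–14:45.
Elena free within 08:00–16:00: 09:00–10:45, 11:00–11:15, 11:45–14:15, 15:15–15:30.
Oren ∩ Kira: 08:15–10:45.
Oren ∩ Kira ∩ Elena: 09:00–10:45.
Windows ≥ 75 min: 09:00–10:45.
Earliest such window starts at 09:00.

09:00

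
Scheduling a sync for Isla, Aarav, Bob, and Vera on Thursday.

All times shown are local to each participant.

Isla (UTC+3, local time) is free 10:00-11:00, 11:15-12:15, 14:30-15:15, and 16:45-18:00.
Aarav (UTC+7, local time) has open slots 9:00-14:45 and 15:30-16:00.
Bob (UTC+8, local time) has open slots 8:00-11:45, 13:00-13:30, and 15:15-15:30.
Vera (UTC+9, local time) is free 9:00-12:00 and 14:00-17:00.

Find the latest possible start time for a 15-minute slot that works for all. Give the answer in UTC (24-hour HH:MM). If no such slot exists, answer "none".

Isla → UTC: 07:00–08:00, 08:15–09:15, 11:30–12:15, 13:45–15:00.
Aarav → UTC: 02:00–07:45, 08:30–09:00.
Bob → UTC: 00:00–03:45, 05:00–05:30, 07:15–07:30.
Vera → UTC: 00:00–03:00, 05:00–08:00.
Isla ∩ Aarav: 07:00–07:45, 08:30–09:00.
Isla ∩ Aarav ∩ Bob: 07:15–07:30.
Isla ∩ Aarav ∩ Bob ∩ Vera: 07:15–07:30.
Windows ≥ 15 min: 07:15–07:30.
Latest start in the last window 07:15–07:30 is 07:30 − 15 min = 07:15.

07:15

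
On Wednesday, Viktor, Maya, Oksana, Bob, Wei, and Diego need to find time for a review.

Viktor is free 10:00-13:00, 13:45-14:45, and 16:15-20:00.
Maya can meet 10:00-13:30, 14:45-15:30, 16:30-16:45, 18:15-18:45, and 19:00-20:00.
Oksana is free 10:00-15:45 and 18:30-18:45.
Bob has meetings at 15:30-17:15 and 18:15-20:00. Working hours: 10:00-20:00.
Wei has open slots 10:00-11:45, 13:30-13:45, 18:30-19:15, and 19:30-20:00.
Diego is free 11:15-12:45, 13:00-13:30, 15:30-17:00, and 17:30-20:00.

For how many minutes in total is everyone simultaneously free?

Bob free within 10:00–20:00: 10:00–15:30, 17:15–18:15.
Viktor ∩ Maya: 10:00–13:00, 16:30–16:45, 18:15–18:45, 19:00–20:00.
Viktor ∩ Maya ∩ Oksana: 10:00–13:00, 18:30–18:45.
Viktor ∩ Maya ∩ Oksana ∩ Bob: 10:00–13:00.
Viktor ∩ Maya ∩ Oksana ∩ Bob ∩ Wei: 10:00–11:45.
Viktor ∩ Maya ∩ Oksana ∩ Bob ∩ Wei ∩ Diego: 11:15–11:45.
Total common minutes: 30.

30 minutes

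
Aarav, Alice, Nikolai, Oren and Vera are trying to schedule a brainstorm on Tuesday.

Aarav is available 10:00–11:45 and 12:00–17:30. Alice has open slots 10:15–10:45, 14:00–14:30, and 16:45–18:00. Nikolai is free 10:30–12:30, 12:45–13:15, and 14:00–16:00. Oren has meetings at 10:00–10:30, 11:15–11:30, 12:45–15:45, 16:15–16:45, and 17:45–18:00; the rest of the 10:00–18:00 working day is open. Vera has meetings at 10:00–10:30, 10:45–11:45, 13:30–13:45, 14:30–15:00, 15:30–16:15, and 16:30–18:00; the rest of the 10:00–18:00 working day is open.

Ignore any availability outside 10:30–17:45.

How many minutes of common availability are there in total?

15 minutes

Oren free within 10:00–18:00: 10:30–11:15, 11:30–12:45, 15:45–16:15, 16:45–17:45.
Vera free within 10:00–18:00: 10:30–10:45, 11:45–13:30, 13:45–14:30, 15:00–15:30, 16:15–16:30.
Aarav ∩ Alice: 10:15–10:45, 14:00–14:30, 16:45–17:30.
Aarav ∩ Alice ∩ Nikolai: 10:30–10:45, 14:00–14:30.
Aarav ∩ Alice ∩ Nikolai ∩ Oren: 10:30–10:45.
Aarav ∩ Alice ∩ Nikolai ∩ Oren ∩ Vera: 10:30–10:45.
Restricted to 10:30–17:45: 10:30–10:45.
Total common minutes: 15.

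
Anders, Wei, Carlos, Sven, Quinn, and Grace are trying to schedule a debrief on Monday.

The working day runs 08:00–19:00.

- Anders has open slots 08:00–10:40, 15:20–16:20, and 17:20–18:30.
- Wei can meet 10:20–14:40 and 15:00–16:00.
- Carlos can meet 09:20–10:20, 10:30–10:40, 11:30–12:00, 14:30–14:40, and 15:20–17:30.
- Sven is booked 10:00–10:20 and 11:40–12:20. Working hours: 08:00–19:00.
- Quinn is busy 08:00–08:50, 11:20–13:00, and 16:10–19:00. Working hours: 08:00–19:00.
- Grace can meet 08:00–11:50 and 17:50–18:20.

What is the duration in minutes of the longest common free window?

10 minutes

Sven free within 08:00–19:00: 08:00–10:00, 10:20–11:40, 12:20–19:00.
Quinn free within 08:00–19:00: 08:50–11:20, 13:00–16:10.
Anders ∩ Wei: 10:20–10:40, 15:20–16:00.
Anders ∩ Wei ∩ Carlos: 10:30–10:40, 15:20–16:00.
Anders ∩ Wei ∩ Carlos ∩ Sven: 10:30–10:40, 15:20–16:00.
Anders ∩ Wei ∩ Carlos ∩ Sven ∩ Quinn: 10:30–10:40, 15:20–16:00.
Anders ∩ Wei ∩ Carlos ∩ Sven ∩ Quinn ∩ Grace: 10:30–10:40.
Single common window of 10 minutes.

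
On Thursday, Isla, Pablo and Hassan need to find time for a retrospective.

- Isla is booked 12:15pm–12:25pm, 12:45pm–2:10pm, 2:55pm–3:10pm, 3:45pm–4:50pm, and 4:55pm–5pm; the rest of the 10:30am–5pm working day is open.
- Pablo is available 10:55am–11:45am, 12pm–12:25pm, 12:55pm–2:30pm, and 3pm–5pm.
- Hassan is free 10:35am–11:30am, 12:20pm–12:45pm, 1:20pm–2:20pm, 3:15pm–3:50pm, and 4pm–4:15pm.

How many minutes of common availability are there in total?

75 minutes

Isla free within 10:30–17:00: 10:30–12:15, 12:25–12:45, 14:10–14:55, 15:10–15:45, 16:50–16:55.
Isla ∩ Pablo: 10:55–11:45, 12:00–12:15, 14:10–14:30, 15:10–15:45, 16:50–16:55.
Isla ∩ Pablo ∩ Hassan: 10:55–11:30, 14:10–14:20, 15:15–15:45.
Total common minutes: 35 + 10 + 30 = 75.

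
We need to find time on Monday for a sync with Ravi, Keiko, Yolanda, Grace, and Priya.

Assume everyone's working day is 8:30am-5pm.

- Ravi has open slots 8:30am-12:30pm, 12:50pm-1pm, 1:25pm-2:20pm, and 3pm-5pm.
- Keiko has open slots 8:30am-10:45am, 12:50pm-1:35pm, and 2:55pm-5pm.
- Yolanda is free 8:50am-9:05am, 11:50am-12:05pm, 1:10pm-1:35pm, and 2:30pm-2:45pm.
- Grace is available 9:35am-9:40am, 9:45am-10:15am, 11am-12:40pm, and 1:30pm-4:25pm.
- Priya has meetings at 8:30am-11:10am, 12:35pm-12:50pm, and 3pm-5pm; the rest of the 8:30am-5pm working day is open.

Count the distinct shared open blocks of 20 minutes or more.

0

Priya free within 08:30–17:00: 11:10–12:35, 12:50–15:00.
Ravi ∩ Keiko: 08:30–10:45, 12:50–13:00, 13:25–13:35, 15:00–17:00.
Ravi ∩ Keiko ∩ Yolanda: 08:50–09:05, 13:25–13:35.
Ravi ∩ Keiko ∩ Yolanda ∩ Grace: 13:30–13:35.
Ravi ∩ Keiko ∩ Yolanda ∩ Grace ∩ Priya: 13:30–13:35.
Windows ≥ 20 min: (none).
That's 0 windows.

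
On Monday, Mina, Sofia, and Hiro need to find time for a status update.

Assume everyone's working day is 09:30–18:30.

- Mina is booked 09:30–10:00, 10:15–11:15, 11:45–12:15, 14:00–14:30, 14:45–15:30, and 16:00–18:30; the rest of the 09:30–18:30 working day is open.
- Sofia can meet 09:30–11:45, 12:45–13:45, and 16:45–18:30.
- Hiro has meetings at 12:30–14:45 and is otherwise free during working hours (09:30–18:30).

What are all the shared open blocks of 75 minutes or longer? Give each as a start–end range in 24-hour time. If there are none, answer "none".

Mina free within 09:30–18:30: 10:00–10:15, 11:15–11:45, 12:15–14:00, 14:30–14:45, 15:30–16:00.
Hiro free within 09:30–18:30: 09:30–12:30, 14:45–18:30.
Mina ∩ Sofia: 10:00–10:15, 11:15–11:45, 12:45–13:45.
Mina ∩ Sofia ∩ Hiro: 10:00–10:15, 11:15–11:45.
Windows ≥ 75 min: (none).

none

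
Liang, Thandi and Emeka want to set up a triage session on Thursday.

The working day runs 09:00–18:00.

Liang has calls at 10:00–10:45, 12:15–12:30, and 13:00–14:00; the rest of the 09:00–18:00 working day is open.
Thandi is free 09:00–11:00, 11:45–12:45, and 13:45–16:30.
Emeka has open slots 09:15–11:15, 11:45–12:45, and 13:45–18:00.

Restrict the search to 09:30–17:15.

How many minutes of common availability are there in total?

Liang free within 09:00–18:00: 09:00–10:00, 10:45–12:15, 12:30–13:00, 14:00–18:00.
Liang ∩ Thandi: 09:00–10:00, 10:45–11:00, 11:45–12:15, 12:30–12:45, 14:00–16:30.
Liang ∩ Thandi ∩ Emeka: 09:15–10:00, 10:45–11:00, 11:45–12:15, 12:30–12:45, 14:00–16:30.
Restricted to 09:30–17:15: 09:30–10:00, 10:45–11:00, 11:45–12:15, 12:30–12:45, 14:00–16:30.
Total common minutes: 30 + 15 + 30 + 15 + 150 = 240.

240 minutes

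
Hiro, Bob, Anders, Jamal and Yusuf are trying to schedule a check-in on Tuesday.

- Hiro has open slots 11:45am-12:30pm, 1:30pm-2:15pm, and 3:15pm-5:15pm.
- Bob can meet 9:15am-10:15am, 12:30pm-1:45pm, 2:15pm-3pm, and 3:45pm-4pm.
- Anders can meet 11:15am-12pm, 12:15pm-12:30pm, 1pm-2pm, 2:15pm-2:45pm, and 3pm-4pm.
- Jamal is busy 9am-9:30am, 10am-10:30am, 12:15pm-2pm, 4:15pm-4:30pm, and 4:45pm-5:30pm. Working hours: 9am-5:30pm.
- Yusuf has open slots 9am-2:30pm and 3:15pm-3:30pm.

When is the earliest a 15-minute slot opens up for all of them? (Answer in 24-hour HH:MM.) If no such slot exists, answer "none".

none

Jamal free within 09:00–17:30: 09:30–10:00, 10:30–12:15, 14:00–16:15, 16:30–16:45.
Hiro ∩ Bob: 13:30–13:45, 15:45–16:00.
Hiro ∩ Bob ∩ Anders: 13:30–13:45, 15:45–16:00.
Hiro ∩ Bob ∩ Anders ∩ Jamal: 15:45–16:00.
Hiro ∩ Bob ∩ Anders ∩ Jamal ∩ Yusuf: (none).
Windows ≥ 15 min: (none).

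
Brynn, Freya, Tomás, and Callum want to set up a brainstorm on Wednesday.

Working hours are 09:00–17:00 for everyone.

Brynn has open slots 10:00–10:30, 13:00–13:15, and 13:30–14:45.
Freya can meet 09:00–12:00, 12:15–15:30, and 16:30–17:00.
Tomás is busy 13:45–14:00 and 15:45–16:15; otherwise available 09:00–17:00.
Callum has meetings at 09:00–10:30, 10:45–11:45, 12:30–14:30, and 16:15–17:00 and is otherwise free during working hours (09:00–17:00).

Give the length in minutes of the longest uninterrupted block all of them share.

15 minutes

Tomás free within 09:00–17:00: 09:00–13:45, 14:00–15:45, 16:15–17:00.
Callum free within 09:00–17:00: 10:30–10:45, 11:45–12:30, 14:30–16:15.
Brynn ∩ Freya: 10:00–10:30, 13:00–13:15, 13:30–14:45.
Brynn ∩ Freya ∩ Tomás: 10:00–10:30, 13:00–13:15, 13:30–13:45, 14:00–14:45.
Brynn ∩ Freya ∩ Tomás ∩ Callum: 14:30–14:45.
Single common window of 15 minutes.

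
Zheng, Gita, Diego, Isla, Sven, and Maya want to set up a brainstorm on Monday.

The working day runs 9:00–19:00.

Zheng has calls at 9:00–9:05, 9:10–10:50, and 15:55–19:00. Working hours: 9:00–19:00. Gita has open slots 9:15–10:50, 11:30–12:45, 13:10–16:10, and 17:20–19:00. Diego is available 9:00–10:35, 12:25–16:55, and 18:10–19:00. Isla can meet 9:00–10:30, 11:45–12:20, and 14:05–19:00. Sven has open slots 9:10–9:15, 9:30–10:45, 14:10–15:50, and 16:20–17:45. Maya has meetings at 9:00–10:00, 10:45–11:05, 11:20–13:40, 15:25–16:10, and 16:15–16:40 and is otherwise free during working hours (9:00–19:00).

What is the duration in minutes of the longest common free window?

Zheng free within 09:00–19:00: 09:05–09:10, 10:50–15:55.
Maya free within 09:00–19:00: 10:00–10:45, 11:05–11:20, 13:40–15:25, 16:10–16:15, 16:40–19:00.
Zheng ∩ Gita: 11:30–12:45, 13:10–15:55.
Zheng ∩ Gita ∩ Diego: 12:25–12:45, 13:10–15:55.
Zheng ∩ Gita ∩ Diego ∩ Isla: 14:05–15:55.
Zheng ∩ Gita ∩ Diego ∩ Isla ∩ Sven: 14:10–15:50.
Zheng ∩ Gita ∩ Diego ∩ Isla ∩ Sven ∩ Maya: 14:10–15:25.
Single common window of 75 minutes.

75 minutes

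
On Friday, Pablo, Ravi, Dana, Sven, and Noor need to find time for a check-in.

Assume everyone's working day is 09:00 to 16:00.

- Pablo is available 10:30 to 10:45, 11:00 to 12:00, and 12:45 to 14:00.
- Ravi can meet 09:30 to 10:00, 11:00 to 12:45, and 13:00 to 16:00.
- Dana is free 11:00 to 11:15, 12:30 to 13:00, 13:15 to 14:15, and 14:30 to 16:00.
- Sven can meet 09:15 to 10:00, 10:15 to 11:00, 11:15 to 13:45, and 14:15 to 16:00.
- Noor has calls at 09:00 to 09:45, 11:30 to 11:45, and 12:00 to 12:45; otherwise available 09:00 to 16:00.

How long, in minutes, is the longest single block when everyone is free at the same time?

Noor free within 09:00–16:00: 09:45–11:30, 11:45–12:00, 12:45–16:00.
Pablo ∩ Ravi: 11:00–12:00, 13:00–14:00.
Pablo ∩ Ravi ∩ Dana: 11:00–11:15, 13:15–14:00.
Pablo ∩ Ravi ∩ Dana ∩ Sven: 13:15–13:45.
Pablo ∩ Ravi ∩ Dana ∩ Sven ∩ Noor: 13:15–13:45.
Single common window of 30 minutes.

30 minutes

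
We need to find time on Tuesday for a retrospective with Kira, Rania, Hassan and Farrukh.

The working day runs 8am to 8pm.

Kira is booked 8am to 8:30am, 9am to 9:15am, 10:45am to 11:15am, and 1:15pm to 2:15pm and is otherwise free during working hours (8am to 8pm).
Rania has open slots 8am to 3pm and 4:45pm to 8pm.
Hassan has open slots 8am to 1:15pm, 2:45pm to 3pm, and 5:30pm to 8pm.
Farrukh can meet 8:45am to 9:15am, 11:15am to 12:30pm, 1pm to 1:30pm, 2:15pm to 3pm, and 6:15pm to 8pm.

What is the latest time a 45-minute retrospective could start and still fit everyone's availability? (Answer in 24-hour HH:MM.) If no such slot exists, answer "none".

19:15

Kira free within 08:00–20:00: 08:30–09:00, 09:15–10:45, 11:15–13:15, 14:15–20:00.
Kira ∩ Rania: 08:30–09:00, 09:15–10:45, 11:15–13:15, 14:15–15:00, 16:45–20:00.
Kira ∩ Rania ∩ Hassan: 08:30–09:00, 09:15–10:45, 11:15–13:15, 14:45–15:00, 17:30–20:00.
Kira ∩ Rania ∩ Hassan ∩ Farrukh: 08:45–09:00, 11:15–12:30, 13:00–13:15, 14:45–15:00, 18:15–20:00.
Windows ≥ 45 min: 11:15–12:30, 18:15–20:00.
Latest start in the last window 18:15–20:00 is 20:00 − 45 min = 19:15.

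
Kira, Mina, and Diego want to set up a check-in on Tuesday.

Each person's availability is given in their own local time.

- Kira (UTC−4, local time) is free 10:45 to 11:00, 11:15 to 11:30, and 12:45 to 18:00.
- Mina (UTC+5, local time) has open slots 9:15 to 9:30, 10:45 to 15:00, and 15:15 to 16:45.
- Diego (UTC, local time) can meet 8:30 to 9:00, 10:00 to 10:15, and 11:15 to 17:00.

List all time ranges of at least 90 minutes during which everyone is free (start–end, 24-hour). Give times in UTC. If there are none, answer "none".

Kira → UTC: 14:45–15:00, 15:15–15:30, 16:45–22:00.
Mina → UTC: 04:15–04:30, 05:45–10:00, 10:15–11:45.
Diego → UTC: 08:30–09:00, 10:00–10:15, 11:15–17:00.
Kira ∩ Mina: (none).
Kira ∩ Mina ∩ Diego: (none).
Windows ≥ 90 min: (none).

none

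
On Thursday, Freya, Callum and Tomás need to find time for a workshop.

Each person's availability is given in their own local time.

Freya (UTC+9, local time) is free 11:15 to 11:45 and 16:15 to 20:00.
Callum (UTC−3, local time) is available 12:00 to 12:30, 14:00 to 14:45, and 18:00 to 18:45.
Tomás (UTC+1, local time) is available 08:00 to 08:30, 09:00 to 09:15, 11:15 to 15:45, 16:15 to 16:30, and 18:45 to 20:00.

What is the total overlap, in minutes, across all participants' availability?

Freya → UTC: 02:15–02:45, 07:15–11:00.
Callum → UTC: 15:00–15:30, 17:00–17:45, 21:00–21:45.
Tomás → UTC: 07:00–07:30, 08:00–08:15, 10:15–14:45, 15:15–15:30, 17:45–19:00.
Freya ∩ Callum: (none).
Freya ∩ Callum ∩ Tomás: (none).
Total common minutes: 0.

0 minutes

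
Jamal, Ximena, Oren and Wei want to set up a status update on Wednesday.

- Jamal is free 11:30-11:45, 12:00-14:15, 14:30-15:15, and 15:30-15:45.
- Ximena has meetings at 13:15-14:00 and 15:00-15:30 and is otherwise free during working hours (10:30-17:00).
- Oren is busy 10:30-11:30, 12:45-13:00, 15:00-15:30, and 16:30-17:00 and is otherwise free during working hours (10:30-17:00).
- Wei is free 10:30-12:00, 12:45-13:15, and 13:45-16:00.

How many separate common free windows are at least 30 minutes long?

Ximena free within 10:30–17:00: 10:30–13:15, 14:00–15:00, 15:30–17:00.
Oren free within 10:30–17:00: 11:30–12:45, 13:00–15:00, 15:30–16:30.
Jamal ∩ Ximena: 11:30–11:45, 12:00–13:15, 14:00–14:15, 14:30–15:00, 15:30–15:45.
Jamal ∩ Ximena ∩ Oren: 11:30–11:45, 12:00–12:45, 13:00–13:15, 14:00–14:15, 14:30–15:00, 15:30–15:45.
Jamal ∩ Ximena ∩ Oren ∩ Wei: 11:30–11:45, 13:00–13:15, 14:00–14:15, 14:30–15:00, 15:30–15:45.
Windows ≥ 30 min: 14:30–15:00.
That's 1 window.

1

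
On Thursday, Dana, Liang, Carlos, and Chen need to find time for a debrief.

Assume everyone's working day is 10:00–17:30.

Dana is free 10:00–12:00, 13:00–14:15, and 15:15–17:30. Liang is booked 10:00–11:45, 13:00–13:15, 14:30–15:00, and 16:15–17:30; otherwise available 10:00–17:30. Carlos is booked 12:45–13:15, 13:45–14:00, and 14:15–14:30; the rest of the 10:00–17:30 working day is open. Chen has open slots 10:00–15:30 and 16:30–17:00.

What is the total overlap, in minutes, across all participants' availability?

Liang free within 10:00–17:30: 11:45–13:00, 13:15–14:30, 15:00–16:15.
Carlos free within 10:00–17:30: 10:00–12:45, 13:15–13:45, 14:00–14:15, 14:30–17:30.
Dana ∩ Liang: 11:45–12:00, 13:15–14:15, 15:15–16:15.
Dana ∩ Liang ∩ Carlos: 11:45–12:00, 13:15–13:45, 14:00–14:15, 15:15–16:15.
Dana ∩ Liang ∩ Carlos ∩ Chen: 11:45–12:00, 13:15–13:45, 14:00–14:15, 15:15–15:30.
Total common minutes: 15 + 30 + 15 + 15 = 75.

75 minutes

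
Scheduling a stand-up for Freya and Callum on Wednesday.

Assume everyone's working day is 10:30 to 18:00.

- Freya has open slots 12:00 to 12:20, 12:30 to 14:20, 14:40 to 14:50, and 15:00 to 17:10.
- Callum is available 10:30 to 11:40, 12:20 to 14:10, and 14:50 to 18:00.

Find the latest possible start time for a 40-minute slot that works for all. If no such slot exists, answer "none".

16:30

Freya ∩ Callum: 12:30–14:10, 15:00–17:10.
Windows ≥ 40 min: 12:30–14:10, 15:00–17:10.
Latest start in the last window 15:00–17:10 is 17:10 − 40 min = 16:30.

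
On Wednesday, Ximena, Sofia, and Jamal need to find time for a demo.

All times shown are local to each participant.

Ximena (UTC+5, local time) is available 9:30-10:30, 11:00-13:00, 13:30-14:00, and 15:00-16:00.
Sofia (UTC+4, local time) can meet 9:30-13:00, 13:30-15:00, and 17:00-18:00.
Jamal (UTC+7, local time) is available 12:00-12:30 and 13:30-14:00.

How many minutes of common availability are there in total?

30 minutes

Ximena → UTC: 04:30–05:30, 06:00–08:00, 08:30–09:00, 10:00–11:00.
Sofia → UTC: 05:30–09:00, 09:30–11:00, 13:00–14:00.
Jamal → UTC: 05:00–05:30, 06:30–07:00.
Ximena ∩ Sofia: 06:00–08:00, 08:30–09:00, 10:00–11:00.
Ximena ∩ Sofia ∩ Jamal: 06:30–07:00.
Total common minutes: 30.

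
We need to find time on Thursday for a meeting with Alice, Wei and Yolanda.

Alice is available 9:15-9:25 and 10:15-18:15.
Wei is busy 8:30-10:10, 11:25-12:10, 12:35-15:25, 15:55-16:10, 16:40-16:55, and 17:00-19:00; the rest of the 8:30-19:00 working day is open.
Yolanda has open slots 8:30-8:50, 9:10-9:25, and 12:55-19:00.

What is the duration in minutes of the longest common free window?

Wei free within 08:30–19:00: 10:10–11:25, 12:10–12:35, 15:25–15:55, 16:10–16:40, 16:55–17:00.
Alice ∩ Wei: 10:15–11:25, 12:10–12:35, 15:25–15:55, 16:10–16:40, 16:55–17:00.
Alice ∩ Wei ∩ Yolanda: 15:25–15:55, 16:10–16:40, 16:55–17:00.
Common window lengths: 30, 30, 5 min; longest is 30.

30 minutes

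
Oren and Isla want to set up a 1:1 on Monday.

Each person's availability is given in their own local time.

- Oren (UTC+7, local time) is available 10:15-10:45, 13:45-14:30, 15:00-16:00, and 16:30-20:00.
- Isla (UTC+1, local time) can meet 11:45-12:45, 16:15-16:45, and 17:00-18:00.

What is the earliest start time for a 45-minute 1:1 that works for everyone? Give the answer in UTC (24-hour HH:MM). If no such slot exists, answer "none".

Oren → UTC: 03:15–03:45, 06:45–07:30, 08:00–09:00, 09:30–13:00.
Isla → UTC: 10:45–11:45, 15:15–15:45, 16:00–17:00.
Oren ∩ Isla: 10:45–11:45.
Windows ≥ 45 min: 10:45–11:45.
Earliest such window starts at 10:45.

10:45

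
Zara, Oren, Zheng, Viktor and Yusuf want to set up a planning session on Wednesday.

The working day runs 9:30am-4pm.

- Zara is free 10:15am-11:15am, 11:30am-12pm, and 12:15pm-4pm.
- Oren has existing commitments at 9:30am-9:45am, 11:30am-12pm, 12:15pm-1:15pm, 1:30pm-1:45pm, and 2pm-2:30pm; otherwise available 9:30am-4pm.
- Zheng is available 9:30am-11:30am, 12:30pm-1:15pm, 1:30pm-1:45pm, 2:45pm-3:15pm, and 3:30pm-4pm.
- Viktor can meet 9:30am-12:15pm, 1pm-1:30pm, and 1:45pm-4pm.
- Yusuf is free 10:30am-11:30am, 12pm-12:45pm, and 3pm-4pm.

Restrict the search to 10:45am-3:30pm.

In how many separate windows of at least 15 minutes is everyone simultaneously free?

2

Oren free within 09:30–16:00: 09:45–11:30, 12:00–12:15, 13:15–13:30, 13:45–14:00, 14:30–16:00.
Zara ∩ Oren: 10:15–11:15, 13:15–13:30, 13:45–14:00, 14:30–16:00.
Zara ∩ Oren ∩ Zheng: 10:15–11:15, 14:45–15:15, 15:30–16:00.
Zara ∩ Oren ∩ Zheng ∩ Viktor: 10:15–11:15, 14:45–15:15, 15:30–16:00.
Zara ∩ Oren ∩ Zheng ∩ Viktor ∩ Yusuf: 10:30–11:15, 15:00–15:15, 15:30–16:00.
Restricted to 10:45–15:30: 10:45–11:15, 15:00–15:15.
Windows ≥ 15 min: 10:45–11:15, 15:00–15:15.
That's 2 windows.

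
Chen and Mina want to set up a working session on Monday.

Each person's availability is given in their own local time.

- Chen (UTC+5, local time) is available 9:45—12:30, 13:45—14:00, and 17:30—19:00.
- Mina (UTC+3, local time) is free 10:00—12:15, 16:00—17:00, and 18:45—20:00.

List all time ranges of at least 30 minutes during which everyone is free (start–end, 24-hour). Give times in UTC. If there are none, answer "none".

07:00–07:30, 13:00–14:00

Chen → UTC: 04:45–07:30, 08:45–09:00, 12:30–14:00.
Mina → UTC: 07:00–09:15, 13:00–14:00, 15:45–17:00.
Chen ∩ Mina: 07:00–07:30, 08:45–09:00, 13:00–14:00.
Windows ≥ 30 min: 07:00–07:30, 13:00–14:00.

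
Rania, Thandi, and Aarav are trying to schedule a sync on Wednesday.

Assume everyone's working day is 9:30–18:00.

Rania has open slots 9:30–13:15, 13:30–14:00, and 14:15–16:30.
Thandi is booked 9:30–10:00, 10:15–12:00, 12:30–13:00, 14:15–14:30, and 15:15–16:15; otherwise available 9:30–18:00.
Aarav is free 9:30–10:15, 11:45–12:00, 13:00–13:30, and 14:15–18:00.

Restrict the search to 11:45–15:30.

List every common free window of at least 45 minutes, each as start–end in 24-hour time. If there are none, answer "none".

14:30–15:15

Thandi free within 09:30–18:00: 10:00–10:15, 12:00–12:30, 13:00–14:15, 14:30–15:15, 16:15–18:00.
Rania ∩ Thandi: 10:00–10:15, 12:00–12:30, 13:00–13:15, 13:30–14:00, 14:30–15:15, 16:15–16:30.
Rania ∩ Thandi ∩ Aarav: 10:00–10:15, 13:00–13:15, 14:30–15:15, 16:15–16:30.
Restricted to 11:45–15:30: 13:00–13:15, 14:30–15:15.
Windows ≥ 45 min: 14:30–15:15.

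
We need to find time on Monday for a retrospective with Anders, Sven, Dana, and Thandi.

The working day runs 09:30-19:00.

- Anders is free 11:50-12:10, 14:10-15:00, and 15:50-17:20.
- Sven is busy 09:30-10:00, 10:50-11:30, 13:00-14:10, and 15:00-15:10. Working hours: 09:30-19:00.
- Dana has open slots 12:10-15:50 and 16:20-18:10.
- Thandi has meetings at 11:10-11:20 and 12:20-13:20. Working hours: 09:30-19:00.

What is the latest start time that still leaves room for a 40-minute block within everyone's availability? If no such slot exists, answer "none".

Sven free within 09:30–19:00: 10:00–10:50, 11:30–13:00, 14:10–15:00, 15:10–19:00.
Thandi free within 09:30–19:00: 09:30–11:10, 11:20–12:20, 13:20–19:00.
Anders ∩ Sven: 11:50–12:10, 14:10–15:00, 15:50–17:20.
Anders ∩ Sven ∩ Dana: 14:10–15:00, 16:20–17:20.
Anders ∩ Sven ∩ Dana ∩ Thandi: 14:10–15:00, 16:20–17:20.
Windows ≥ 40 min: 14:10–15:00, 16:20–17:20.
Latest start in the last window 16:20–17:20 is 17:20 − 40 min = 16:40.

16:40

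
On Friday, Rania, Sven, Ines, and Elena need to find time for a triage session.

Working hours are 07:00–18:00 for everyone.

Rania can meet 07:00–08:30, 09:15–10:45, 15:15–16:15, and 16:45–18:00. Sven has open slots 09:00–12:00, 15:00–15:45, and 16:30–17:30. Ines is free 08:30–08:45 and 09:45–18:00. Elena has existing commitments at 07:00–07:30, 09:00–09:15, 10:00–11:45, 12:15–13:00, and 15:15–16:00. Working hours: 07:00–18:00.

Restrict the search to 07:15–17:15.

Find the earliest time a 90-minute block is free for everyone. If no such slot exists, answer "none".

Elena free within 07:00–18:00: 07:30–09:00, 09:15–10:00, 11:45–12:15, 13:00–15:15, 16:00–18:00.
Rania ∩ Sven: 09:15–10:45, 15:15–15:45, 16:45–17:30.
Rania ∩ Sven ∩ Ines: 09:45–10:45, 15:15–15:45, 16:45–17:30.
Rania ∩ Sven ∩ Ines ∩ Elena: 09:45–10:00, 16:45–17:30.
Restricted to 07:15–17:15: 09:45–10:00, 16:45–17:15.
Windows ≥ 90 min: (none).

none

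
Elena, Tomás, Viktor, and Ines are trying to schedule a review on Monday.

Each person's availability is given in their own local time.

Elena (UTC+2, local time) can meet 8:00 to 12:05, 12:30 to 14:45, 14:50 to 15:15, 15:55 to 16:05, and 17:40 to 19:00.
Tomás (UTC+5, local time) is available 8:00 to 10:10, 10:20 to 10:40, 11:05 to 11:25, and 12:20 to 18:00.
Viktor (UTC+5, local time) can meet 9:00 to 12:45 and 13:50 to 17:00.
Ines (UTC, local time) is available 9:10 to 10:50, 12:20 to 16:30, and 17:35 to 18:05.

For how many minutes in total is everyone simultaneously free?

75 minutes

Elena → UTC: 06:00–10:05, 10:30–12:45, 12:50–13:15, 13:55–14:05, 15:40–17:00.
Tomás → UTC: 03:00–05:10, 05:20–05:40, 06:05–06:25, 07:20–13:00.
Viktor → UTC: 04:00–07:45, 08:50–12:00.
Ines → UTC: 09:10–10:50, 12:20–16:30, 17:35–18:05.
Elena ∩ Tomás: 06:05–06:25, 07:20–10:05, 10:30–12:45, 12:50–13:00.
Elena ∩ Tomás ∩ Viktor: 06:05–06:25, 07:20–07:45, 08:50–10:05, 10:30–12:00.
Elena ∩ Tomás ∩ Viktor ∩ Ines: 09:10–10:05, 10:30–10:50.
Total common minutes: 55 + 20 = 75.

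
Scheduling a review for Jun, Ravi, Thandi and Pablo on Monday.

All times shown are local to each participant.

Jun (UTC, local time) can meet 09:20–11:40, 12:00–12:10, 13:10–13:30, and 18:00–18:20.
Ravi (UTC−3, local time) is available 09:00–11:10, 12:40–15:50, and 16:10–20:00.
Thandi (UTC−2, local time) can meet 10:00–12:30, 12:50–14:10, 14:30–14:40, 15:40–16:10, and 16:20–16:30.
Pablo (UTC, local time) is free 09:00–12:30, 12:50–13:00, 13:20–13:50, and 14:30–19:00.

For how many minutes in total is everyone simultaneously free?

Jun → UTC: 09:20–11:40, 12:00–12:10, 13:10–13:30, 18:00–18:20.
Ravi → UTC: 12:00–14:10, 15:40–18:50, 19:10–23:00.
Thandi → UTC: 12:00–14:30, 14:50–16:10, 16:30–16:40, 17:40–18:10, 18:20–18:30.
Pablo → UTC: 09:00–12:30, 12:50–13:00, 13:20–13:50, 14:30–19:00.
Jun ∩ Ravi: 12:00–12:10, 13:10–13:30, 18:00–18:20.
Jun ∩ Ravi ∩ Thandi: 12:00–12:10, 13:10–13:30, 18:00–18:10.
Jun ∩ Ravi ∩ Thandi ∩ Pablo: 12:00–12:10, 13:20–13:30, 18:00–18:10.
Total common minutes: 10 + 10 + 10 = 30.

30 minutes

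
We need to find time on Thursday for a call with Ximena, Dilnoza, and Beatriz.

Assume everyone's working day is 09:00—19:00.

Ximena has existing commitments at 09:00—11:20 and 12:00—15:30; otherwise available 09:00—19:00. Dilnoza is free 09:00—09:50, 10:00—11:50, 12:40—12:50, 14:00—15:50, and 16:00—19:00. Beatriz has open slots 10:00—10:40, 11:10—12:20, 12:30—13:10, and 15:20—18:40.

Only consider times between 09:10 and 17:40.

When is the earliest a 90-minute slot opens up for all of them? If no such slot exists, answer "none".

16:00

Ximena free within 09:00–19:00: 11:20–12:00, 15:30–19:00.
Ximena ∩ Dilnoza: 11:20–11:50, 15:30–15:50, 16:00–19:00.
Ximena ∩ Dilnoza ∩ Beatriz: 11:20–11:50, 15:30–15:50, 16:00–18:40.
Restricted to 09:10–17:40: 11:20–11:50, 15:30–15:50, 16:00–17:40.
Windows ≥ 90 min: 16:00–17:40.
Earliest such window starts at 16:00.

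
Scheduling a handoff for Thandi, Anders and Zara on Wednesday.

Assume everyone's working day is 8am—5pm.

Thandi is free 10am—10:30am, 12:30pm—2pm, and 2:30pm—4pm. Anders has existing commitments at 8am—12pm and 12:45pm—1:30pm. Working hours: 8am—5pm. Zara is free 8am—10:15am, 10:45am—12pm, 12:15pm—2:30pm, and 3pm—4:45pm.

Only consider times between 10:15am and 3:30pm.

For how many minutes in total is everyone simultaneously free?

Anders free within 08:00–17:00: 12:00–12:45, 13:30–17:00.
Thandi ∩ Anders: 12:30–12:45, 13:30–14:00, 14:30–16:00.
Thandi ∩ Anders ∩ Zara: 12:30–12:45, 13:30–14:00, 15:00–16:00.
Restricted to 10:15–15:30: 12:30–12:45, 13:30–14:00, 15:00–15:30.
Total common minutes: 15 + 30 + 30 = 75.

75 minutes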